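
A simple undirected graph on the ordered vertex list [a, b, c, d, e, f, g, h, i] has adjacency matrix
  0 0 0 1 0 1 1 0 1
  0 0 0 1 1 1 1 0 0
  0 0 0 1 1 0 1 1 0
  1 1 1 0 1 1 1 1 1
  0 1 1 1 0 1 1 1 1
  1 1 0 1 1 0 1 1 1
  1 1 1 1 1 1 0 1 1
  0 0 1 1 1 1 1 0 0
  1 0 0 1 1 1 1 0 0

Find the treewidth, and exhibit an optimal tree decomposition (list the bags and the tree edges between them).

Treewidth 4.
One such decomposition:
Bags: B1 = {d, e, f, g, h}  B2 = {b, d, e, f, g}  B3 = {c, d, e, g, h}  B4 = {d, e, f, g, i}  B5 = {a, d, f, g, i}
Tree: B1–B2, B1–B3, B2–B4, B4–B5

Every bag has size at most 5, so the width is 5 − 1 = 4 and tw(G) ≤ 4. For the lower bound, the 5 vertices {c, d, e, g, h} are pairwise adjacent, and any tree decomposition puts a clique entirely inside one bag — forcing width ≥ 4. The upper and lower bounds meet at 4, so that is the treewidth.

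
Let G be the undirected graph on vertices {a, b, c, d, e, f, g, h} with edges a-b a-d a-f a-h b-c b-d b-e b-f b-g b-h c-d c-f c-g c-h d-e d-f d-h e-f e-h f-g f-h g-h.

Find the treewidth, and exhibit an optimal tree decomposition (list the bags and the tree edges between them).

Treewidth 4.
Bags: B1 = {b, c, d, f, h}  B2 = {b, c, f, g, h}  B3 = {b, d, e, f, h}  B4 = {a, b, d, f, h}
Tree: B1–B2, B1–B3, B3–B4

Every bag has size at most 5, so the width is 5 − 1 = 4 and tw(G) ≤ 4. On the other hand G contains the 5-clique {b, d, e, f, h}. A clique must lie in a single bag of any decomposition, so no decomposition can have width below 4. Hence tw(G) = 4 exactly.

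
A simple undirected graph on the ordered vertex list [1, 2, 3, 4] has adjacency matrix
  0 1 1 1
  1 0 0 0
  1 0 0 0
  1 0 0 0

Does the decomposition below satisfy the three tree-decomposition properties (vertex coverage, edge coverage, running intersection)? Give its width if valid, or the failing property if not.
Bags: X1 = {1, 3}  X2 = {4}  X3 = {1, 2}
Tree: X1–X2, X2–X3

No — edge (1,4) lies in no bag.

A tree decomposition must satisfy three properties: every vertex lies in some bag; for every edge, both endpoints lie together in some bag; and for every vertex, the bags containing it form a connected subtree. Here edge (1,4) lies in no bag, so the decomposition is invalid.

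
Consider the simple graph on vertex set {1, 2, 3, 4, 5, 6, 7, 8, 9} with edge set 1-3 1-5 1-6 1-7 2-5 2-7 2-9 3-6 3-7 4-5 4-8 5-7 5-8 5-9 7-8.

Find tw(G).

2

A width-2 tree decomposition is:
Bags: B1 = {5, 7, 8}  B2 = {2, 5, 7}  B3 = {4, 5, 8}  B4 = {1, 5, 7}  B5 = {1, 3, 7}  B6 = {1, 3, 6}  B7 = {2, 5, 9}
Tree: B1–B2, B1–B3, B2–B4, B4–B5, B5–B6, B2–B7
Every bag has size at most 3, so the width is 3 − 1 = 2 and tw(G) ≤ 2. On the other hand G contains the 3-clique {1, 3, 6}. A clique must lie in a single bag of any decomposition, so no decomposition can have width below 2. Therefore the treewidth is 2.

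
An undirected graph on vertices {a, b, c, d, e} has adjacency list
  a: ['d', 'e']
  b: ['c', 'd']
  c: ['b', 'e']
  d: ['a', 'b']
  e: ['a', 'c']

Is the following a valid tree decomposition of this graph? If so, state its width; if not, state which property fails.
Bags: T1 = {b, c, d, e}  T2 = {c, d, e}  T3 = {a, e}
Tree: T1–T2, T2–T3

No — edge (d,a) lies in no bag.

A tree decomposition must satisfy three properties: every vertex lies in some bag; for every edge, both endpoints lie together in some bag; and for every vertex, the bags containing it form a connected subtree. Here edge (d,a) lies in no bag, so the decomposition is invalid.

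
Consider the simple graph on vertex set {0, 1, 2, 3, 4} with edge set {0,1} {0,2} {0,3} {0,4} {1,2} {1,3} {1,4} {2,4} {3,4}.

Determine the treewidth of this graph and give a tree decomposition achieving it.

The largest bag has 4 vertices, giving width 3; this decomposition certifies tw(G) ≤ 3. On the other hand G contains the 4-clique {0, 1, 2, 4}. A clique must lie in a single bag of any decomposition, so no decomposition can have width below 3. The upper and lower bounds meet at 3, so that is the treewidth.

Treewidth 3.
Bags: B1 = {0, 1, 2, 4}  B2 = {0, 1, 3, 4}
Tree: B1–B2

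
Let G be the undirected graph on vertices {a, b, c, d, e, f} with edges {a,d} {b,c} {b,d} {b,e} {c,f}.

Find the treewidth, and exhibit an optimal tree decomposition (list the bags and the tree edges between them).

Each bag holds 2 vertices, so the decomposition has width 1, which upper-bounds the treewidth. Any graph with an edge has treewidth ≥ 1, and G has the edge b–e. Combining the bounds, tw(G) = 1.

Treewidth 1.
One such decomposition:
Bags: B1 = {b, e}  B2 = {b, d}  B3 = {b, c}  B4 = {a, d}  B5 = {c, f}
Tree: B1–B2, B2–B3, B2–B4, B3–B5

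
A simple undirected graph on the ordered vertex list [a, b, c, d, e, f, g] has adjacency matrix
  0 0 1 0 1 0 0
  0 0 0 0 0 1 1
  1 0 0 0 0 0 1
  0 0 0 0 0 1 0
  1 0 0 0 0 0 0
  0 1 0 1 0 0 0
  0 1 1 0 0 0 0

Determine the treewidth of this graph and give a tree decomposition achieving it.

Every bag has size at most 2, so the width is 2 − 1 = 1 and tw(G) ≤ 1. Any graph with an edge has treewidth ≥ 1, and G has the edge d–f. Therefore the treewidth is 1.

Treewidth 1.
Bags: B1 = {d, f}  B2 = {b, f}  B3 = {b, g}  B4 = {c, g}  B5 = {a, c}  B6 = {a, e}
Tree: B1–B2, B2–B3, B3–B4, B4–B5, B5–B6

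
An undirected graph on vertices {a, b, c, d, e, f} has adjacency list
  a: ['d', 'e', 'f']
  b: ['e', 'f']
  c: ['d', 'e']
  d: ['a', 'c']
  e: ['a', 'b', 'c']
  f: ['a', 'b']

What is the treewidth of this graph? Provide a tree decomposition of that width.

Treewidth 2.
Bags: B1 = {a, b, f}  B2 = {a, b, e}  B3 = {a, d, e}  B4 = {c, d, e}
Tree: B1–B2, B2–B3, B3–B4

Every bag has size at most 3, so the width is 3 − 1 = 2 and tw(G) ≤ 2. The edges f–b–e–a–f form a cycle, so G is not a tree and its treewidth is at least 2. Combining the bounds, tw(G) = 2.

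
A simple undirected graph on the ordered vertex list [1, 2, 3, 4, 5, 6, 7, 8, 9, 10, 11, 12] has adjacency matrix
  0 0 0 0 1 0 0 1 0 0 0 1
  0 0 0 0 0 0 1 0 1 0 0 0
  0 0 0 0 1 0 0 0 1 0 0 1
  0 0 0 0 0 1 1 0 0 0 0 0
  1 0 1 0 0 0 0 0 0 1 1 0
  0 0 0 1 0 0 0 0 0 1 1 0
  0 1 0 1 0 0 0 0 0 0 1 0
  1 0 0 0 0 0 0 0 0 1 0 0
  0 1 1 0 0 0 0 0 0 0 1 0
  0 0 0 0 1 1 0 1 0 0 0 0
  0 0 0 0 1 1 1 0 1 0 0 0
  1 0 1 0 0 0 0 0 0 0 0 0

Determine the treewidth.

A width-3 tree decomposition is:
Bags: B1 = {2, 4, 6, 7}  B2 = {2, 6, 7, 11}  B3 = {2, 6, 9, 11}  B4 = {6, 9, 10, 11}  B5 = {5, 9, 10, 11}  B6 = {3, 5, 9, 10}  B7 = {3, 5, 8, 10}  B8 = {1, 3, 5, 8}  B9 = {1, 3, 8, 12}
Tree: B1–B2, B2–B3, B3–B4, B4–B5, B5–B6, B6–B7, B7–B8, B8–B9
Every bag has size at most 4, so the width is 4 − 1 = 3 and tw(G) ≤ 3. For the lower bound: the 4 vertex sets {2,4,7}, {6}, {11}, {3,5,9,10} are disjoint, each induces a connected subgraph, and every pair is joined by at least one edge of G. Contracting each set to a single vertex therefore yields K_{4} as a minor, and since treewidth is minor-monotone, tw(G) ≥ tw(K_{4}) = 3. Hence tw(G) = 3 exactly.

3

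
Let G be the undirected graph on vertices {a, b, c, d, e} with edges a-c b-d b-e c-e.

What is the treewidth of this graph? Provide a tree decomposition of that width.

The largest bag has 2 vertices, giving width 1; this decomposition certifies tw(G) ≤ 1. Any graph with an edge has treewidth ≥ 1, and G has the edge c–e. Hence tw(G) = 1 exactly.

Treewidth 1.
Bags: B1 = {c, e}  B2 = {b, e}  B3 = {a, c}  B4 = {b, d}
Tree: B1–B2, B1–B3, B2–B4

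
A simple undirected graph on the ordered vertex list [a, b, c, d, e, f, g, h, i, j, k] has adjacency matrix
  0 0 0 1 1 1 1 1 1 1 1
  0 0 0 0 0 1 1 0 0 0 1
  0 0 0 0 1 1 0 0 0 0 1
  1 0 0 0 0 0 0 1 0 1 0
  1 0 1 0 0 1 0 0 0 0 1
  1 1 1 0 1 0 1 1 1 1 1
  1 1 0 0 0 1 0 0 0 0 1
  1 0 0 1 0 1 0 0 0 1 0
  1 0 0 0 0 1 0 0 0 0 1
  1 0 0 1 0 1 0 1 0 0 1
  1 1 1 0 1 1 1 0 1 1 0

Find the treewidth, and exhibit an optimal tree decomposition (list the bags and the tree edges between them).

The largest bag has 4 vertices, giving width 3; this decomposition certifies tw(G) ≤ 3. For the lower bound, the 4 vertices {a, d, h, j} are pairwise adjacent, and any tree decomposition puts a clique entirely inside one bag — forcing width ≥ 3. Hence tw(G) = 3 exactly.

Treewidth 3.
One optimal decomposition is:
Bags: B1 = {a, f, g, k}  B2 = {a, e, f, k}  B3 = {a, f, i, k}  B4 = {b, f, g, k}  B5 = {c, e, f, k}  B6 = {a, f, j, k}  B7 = {a, f, h, j}  B8 = {a, d, h, j}
Tree: B1–B2, B2–B3, B1–B4, B2–B5, B2–B6, B6–B7, B7–B8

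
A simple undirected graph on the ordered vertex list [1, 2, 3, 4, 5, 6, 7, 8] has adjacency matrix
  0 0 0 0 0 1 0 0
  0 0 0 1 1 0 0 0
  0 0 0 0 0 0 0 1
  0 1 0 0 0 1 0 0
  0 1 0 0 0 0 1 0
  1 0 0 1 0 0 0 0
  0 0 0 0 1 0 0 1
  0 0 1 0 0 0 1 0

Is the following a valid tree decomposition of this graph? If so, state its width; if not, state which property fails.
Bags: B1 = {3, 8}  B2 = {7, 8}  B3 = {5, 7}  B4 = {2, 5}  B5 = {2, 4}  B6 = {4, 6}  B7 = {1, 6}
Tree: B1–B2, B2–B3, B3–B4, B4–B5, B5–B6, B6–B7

Every vertex of G appears in some bag (union = {1, 2, 3, 4, 5, 6, 7, 8}); every edge is covered by a bag; and for each vertex v the set of bags containing v is connected in the bag tree. The decomposition is therefore valid. The largest bag has 2 vertices, so the width is 1.

Yes; width 1.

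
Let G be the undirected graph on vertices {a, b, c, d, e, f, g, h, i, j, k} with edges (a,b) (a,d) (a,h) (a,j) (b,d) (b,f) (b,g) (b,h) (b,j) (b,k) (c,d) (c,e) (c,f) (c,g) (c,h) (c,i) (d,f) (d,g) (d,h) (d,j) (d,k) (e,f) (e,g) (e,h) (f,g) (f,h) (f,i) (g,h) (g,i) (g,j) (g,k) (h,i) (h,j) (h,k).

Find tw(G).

4

A width-4 tree decomposition is:
Bags: B1 = {b, d, f, g, h}  B2 = {c, d, f, g, h}  B3 = {c, e, f, g, h}  B4 = {b, d, g, h, j}  B5 = {a, b, d, h, j}  B6 = {b, d, g, h, k}  B7 = {c, f, g, h, i}
Tree: B1–B2, B2–B3, B1–B4, B4–B5, B4–B6, B2–B7
Every bag has size at most 5, so the width is 5 − 1 = 4 and tw(G) ≤ 4. Conversely, {c, d, f, g, h} is a clique of size 5, and the vertices of any clique must share a bag in every tree decomposition; so some bag has ≥ 5 vertices and tw(G) ≥ 4. Combining the bounds, tw(G) = 4.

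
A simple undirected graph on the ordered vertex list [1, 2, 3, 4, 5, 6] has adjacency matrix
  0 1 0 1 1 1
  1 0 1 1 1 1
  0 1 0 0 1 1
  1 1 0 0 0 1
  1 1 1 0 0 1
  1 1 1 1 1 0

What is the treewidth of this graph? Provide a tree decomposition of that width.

Treewidth 3.
One such decomposition:
Bags: B1 = {1, 2, 5, 6}  B2 = {2, 3, 5, 6}  B3 = {1, 2, 4, 6}
Tree: B1–B2, B1–B3

Each bag holds 4 vertices, so the decomposition has width 3, which upper-bounds the treewidth. Conversely, {1, 2, 4, 6} is a clique of size 4, and the vertices of any clique must share a bag in every tree decomposition; so some bag has ≥ 4 vertices and tw(G) ≥ 3. The upper and lower bounds meet at 3, so that is the treewidth.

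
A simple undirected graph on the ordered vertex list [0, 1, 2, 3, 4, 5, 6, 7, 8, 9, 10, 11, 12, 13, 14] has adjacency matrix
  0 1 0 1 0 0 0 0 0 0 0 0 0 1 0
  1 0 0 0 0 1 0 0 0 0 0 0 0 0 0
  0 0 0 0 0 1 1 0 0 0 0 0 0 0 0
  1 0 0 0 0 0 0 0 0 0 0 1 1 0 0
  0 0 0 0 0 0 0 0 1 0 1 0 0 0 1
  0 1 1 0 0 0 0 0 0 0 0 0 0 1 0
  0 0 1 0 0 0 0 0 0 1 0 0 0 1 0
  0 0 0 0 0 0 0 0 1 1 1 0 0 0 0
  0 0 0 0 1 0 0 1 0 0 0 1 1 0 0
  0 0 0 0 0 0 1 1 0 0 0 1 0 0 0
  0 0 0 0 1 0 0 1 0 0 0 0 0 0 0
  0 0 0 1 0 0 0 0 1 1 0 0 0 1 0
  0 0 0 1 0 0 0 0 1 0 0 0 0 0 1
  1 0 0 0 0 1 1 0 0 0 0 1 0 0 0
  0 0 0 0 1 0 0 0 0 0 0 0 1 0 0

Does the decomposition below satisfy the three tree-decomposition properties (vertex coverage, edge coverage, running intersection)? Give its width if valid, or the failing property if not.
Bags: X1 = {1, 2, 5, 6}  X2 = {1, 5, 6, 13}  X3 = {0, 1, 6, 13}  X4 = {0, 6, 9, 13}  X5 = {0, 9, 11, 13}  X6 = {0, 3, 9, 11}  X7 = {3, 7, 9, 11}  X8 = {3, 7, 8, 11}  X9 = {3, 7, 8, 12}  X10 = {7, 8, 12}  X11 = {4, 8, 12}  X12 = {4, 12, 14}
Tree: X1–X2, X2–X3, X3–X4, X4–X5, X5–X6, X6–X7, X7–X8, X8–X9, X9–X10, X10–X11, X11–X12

A tree decomposition must satisfy three properties: every vertex lies in some bag; for every edge, both endpoints lie together in some bag; and for every vertex, the bags containing it form a connected subtree. Here vertex 10 appears in no bag, so the decomposition is invalid.

No — vertex 10 appears in no bag.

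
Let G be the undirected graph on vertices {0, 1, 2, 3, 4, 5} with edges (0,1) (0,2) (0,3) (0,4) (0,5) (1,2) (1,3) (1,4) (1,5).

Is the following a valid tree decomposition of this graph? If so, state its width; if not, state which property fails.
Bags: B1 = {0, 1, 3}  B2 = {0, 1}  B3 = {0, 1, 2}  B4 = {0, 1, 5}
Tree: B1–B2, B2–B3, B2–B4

A tree decomposition must satisfy three properties: every vertex lies in some bag; for every edge, both endpoints lie together in some bag; and for every vertex, the bags containing it form a connected subtree. Here vertex 4 appears in no bag, so the decomposition is invalid.

No — vertex 4 appears in no bag.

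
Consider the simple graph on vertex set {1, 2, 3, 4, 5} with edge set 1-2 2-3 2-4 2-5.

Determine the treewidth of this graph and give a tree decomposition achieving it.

Treewidth 1.
One optimal decomposition is:
Bags: B1 = {1, 2}  B2 = {2, 3}  B3 = {2, 5}  B4 = {2, 4}
Tree: B1–B2, B1–B3, B1–B4

Every bag has size at most 2, so the width is 2 − 1 = 1 and tw(G) ≤ 1. Since G has at least one edge (e.g. 1–2), it is not an edgeless graph, so tw(G) ≥ 1. Hence tw(G) = 1 exactly.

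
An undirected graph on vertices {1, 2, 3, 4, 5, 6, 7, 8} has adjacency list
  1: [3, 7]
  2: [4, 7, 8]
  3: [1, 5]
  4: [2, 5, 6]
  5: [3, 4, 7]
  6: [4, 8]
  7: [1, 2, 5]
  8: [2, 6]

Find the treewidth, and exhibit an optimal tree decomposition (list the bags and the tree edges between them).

Treewidth 2.
One such decomposition:
Bags: B1 = {4, 6, 8}  B2 = {2, 4, 8}  B3 = {2, 4, 5}  B4 = {2, 5, 7}  B5 = {3, 5, 7}  B6 = {1, 3, 7}
Tree: B1–B2, B2–B3, B3–B4, B4–B5, B5–B6

The largest bag has 3 vertices, giving width 2; this decomposition certifies tw(G) ≤ 2. The edges 6–8–2–4–6 form a cycle, so G is not a tree and its treewidth is at least 2. The upper and lower bounds meet at 2, so that is the treewidth.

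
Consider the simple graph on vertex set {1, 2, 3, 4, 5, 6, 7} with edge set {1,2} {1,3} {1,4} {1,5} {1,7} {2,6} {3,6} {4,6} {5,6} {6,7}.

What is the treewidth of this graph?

A width-2 tree decomposition is:
Bags: B1 = {1, 2, 6}  B2 = {1, 5, 6}  B3 = {1, 6, 7}  B4 = {1, 4, 6}  B5 = {1, 3, 6}
Tree: B1–B2, B2–B3, B3–B4, B4–B5
The largest bag has 3 vertices, giving width 2; this decomposition certifies tw(G) ≤ 2. For the lower bound, G contains the cycle 6–2–1–5–6, so G is not a forest; only forests have treewidth ≤ 1, hence tw(G) ≥ 2. Combining the bounds, tw(G) = 2.

2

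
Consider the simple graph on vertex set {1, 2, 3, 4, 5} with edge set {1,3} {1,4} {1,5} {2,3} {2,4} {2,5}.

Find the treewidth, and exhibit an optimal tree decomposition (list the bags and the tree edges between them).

Each bag holds 3 vertices, so the decomposition has width 2, which upper-bounds the treewidth. Since 3–2–5–1–3 is a cycle in G, G is not acyclic. Forests are exactly the graphs of treewidth ≤ 1, so tw(G) ≥ 2. The upper and lower bounds meet at 2, so that is the treewidth.

Treewidth 2.
One optimal decomposition is:
Bags: B1 = {1, 2, 3}  B2 = {1, 2, 5}  B3 = {1, 2, 4}
Tree: B1–B2, B2–B3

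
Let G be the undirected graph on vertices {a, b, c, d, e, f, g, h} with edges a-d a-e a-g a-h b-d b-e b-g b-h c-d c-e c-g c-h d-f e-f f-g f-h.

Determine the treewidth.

A width-4 tree decomposition is:
Bags: B1 = {a, b, c, d, f}  B2 = {a, b, c, f, g}  B3 = {a, b, c, e, f}  B4 = {a, b, c, f, h}
Tree: B1–B2, B2–B3, B3–B4
Each bag holds 5 vertices, so the decomposition has width 4, which upper-bounds the treewidth. For the lower bound: the 5 vertex sets {d,f}, {c,g}, {b,e}, {a}, {h} are disjoint, each induces a connected subgraph, and every pair is joined by at least one edge of G. Contracting each set to a single vertex therefore yields K_{5} as a minor, and since treewidth is minor-monotone, tw(G) ≥ tw(K_{5}) = 4. Therefore the treewidth is 4.

4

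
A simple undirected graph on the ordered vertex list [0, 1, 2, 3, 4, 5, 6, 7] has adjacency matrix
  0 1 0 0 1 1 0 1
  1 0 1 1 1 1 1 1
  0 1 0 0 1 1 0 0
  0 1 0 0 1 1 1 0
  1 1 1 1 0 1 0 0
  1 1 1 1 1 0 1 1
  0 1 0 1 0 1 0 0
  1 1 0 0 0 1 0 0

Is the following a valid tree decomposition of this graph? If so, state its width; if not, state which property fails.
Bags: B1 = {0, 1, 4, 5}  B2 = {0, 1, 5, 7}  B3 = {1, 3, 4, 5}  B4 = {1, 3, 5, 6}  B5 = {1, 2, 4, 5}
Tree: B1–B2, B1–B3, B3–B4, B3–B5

Every vertex of G appears in some bag (union = {0, 1, 2, 3, 4, 5, 6, 7}); every edge is covered by a bag; and for each vertex v the set of bags containing v is connected in the bag tree. The decomposition is therefore valid. The largest bag has 4 vertices, so the width is 3.

Yes; width 3.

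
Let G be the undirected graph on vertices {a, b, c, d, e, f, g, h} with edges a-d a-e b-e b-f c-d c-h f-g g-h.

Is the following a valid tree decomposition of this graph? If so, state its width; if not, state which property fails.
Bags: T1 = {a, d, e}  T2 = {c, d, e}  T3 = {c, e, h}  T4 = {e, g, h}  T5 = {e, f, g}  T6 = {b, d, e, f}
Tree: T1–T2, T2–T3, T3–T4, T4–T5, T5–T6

A tree decomposition must satisfy three properties: every vertex lies in some bag; for every edge, both endpoints lie together in some bag; and for every vertex, the bags containing it form a connected subtree. Here bags containing vertex d are not connected in the tree, so the decomposition is invalid.

No — bags containing vertex d are not connected in the tree.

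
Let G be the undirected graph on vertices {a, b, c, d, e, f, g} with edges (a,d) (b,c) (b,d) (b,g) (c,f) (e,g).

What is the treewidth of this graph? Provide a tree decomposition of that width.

Treewidth 1.
Bags: B1 = {a, d}  B2 = {b, d}  B3 = {b, c}  B4 = {c, f}  B5 = {b, g}  B6 = {e, g}
Tree: B1–B2, B2–B3, B3–B4, B3–B5, B5–B6

Every bag has size at most 2, so the width is 2 − 1 = 1 and tw(G) ≤ 1. Since G has at least one edge (e.g. d–a), it is not an edgeless graph, so tw(G) ≥ 1. The upper and lower bounds meet at 1, so that is the treewidth.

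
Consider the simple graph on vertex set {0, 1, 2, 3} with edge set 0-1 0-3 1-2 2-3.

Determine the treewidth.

A width-2 tree decomposition is:
Bags: B1 = {0, 1, 3}  B2 = {1, 2, 3}
Tree: B1–B2
The largest bag has 3 vertices, giving width 2; this decomposition certifies tw(G) ≤ 2. Since 3–0–1–2–3 is a cycle in G, G is not acyclic. Forests are exactly the graphs of treewidth ≤ 1, so tw(G) ≥ 2. Combining the bounds, tw(G) = 2.

2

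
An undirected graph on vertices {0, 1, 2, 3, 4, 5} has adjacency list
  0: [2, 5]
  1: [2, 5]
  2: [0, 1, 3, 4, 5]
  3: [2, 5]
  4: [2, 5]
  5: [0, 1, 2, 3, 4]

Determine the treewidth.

A width-2 tree decomposition is:
Bags: B1 = {1, 2, 5}  B2 = {0, 2, 5}  B3 = {2, 4, 5}  B4 = {2, 3, 5}
Tree: B1–B2, B1–B3, B1–B4
The largest bag has 3 vertices, giving width 2; this decomposition certifies tw(G) ≤ 2. On the other hand G contains the 3-clique {0, 2, 5}. A clique must lie in a single bag of any decomposition, so no decomposition can have width below 2. Combining the bounds, tw(G) = 2.

2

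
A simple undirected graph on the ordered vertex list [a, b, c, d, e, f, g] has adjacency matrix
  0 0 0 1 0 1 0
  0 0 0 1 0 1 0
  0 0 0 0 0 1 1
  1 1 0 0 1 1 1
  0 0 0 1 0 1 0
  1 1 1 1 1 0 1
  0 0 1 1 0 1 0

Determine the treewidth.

2

A width-2 tree decomposition is:
Bags: B1 = {d, e, f}  B2 = {d, f, g}  B3 = {a, d, f}  B4 = {b, d, f}  B5 = {c, f, g}
Tree: B1–B2, B1–B3, B1–B4, B2–B5
The largest bag has 3 vertices, giving width 2; this decomposition certifies tw(G) ≤ 2. Conversely, {d, f, g} is a clique of size 3, and the vertices of any clique must share a bag in every tree decomposition; so some bag has ≥ 3 vertices and tw(G) ≥ 2. Therefore the treewidth is 2.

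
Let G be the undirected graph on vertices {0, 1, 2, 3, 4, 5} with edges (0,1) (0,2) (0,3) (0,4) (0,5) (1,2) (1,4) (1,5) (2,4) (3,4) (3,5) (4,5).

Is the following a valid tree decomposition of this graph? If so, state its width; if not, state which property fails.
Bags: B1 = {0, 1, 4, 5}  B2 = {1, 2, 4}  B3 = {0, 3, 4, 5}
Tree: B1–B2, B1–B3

No — edge (0,2) lies in no bag.

A tree decomposition must satisfy three properties: every vertex lies in some bag; for every edge, both endpoints lie together in some bag; and for every vertex, the bags containing it form a connected subtree. Here edge (0,2) lies in no bag, so the decomposition is invalid.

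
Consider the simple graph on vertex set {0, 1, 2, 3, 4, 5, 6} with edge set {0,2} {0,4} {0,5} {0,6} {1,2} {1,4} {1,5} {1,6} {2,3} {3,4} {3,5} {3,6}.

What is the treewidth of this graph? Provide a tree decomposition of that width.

Each bag holds 4 vertices, so the decomposition has width 3, which upper-bounds the treewidth. For the lower bound: the 4 vertex sets {3,4}, {0,6}, {1}, {2} are disjoint, each induces a connected subgraph, and every pair is joined by at least one edge of G. Contracting each set to a single vertex therefore yields K_{4} as a minor, and since treewidth is minor-monotone, tw(G) ≥ tw(K_{4}) = 3. Combining the bounds, tw(G) = 3.

Treewidth 3.
One optimal decomposition is:
Bags: B1 = {0, 1, 3, 4}  B2 = {0, 1, 3, 6}  B3 = {0, 1, 2, 3}  B4 = {0, 1, 3, 5}
Tree: B1–B2, B2–B3, B3–B4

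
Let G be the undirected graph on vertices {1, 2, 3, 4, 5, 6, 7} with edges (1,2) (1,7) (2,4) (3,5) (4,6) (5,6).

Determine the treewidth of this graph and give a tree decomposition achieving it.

Treewidth 1.
One optimal decomposition is:
Bags: B1 = {1, 7}  B2 = {1, 2}  B3 = {2, 4}  B4 = {4, 6}  B5 = {5, 6}  B6 = {3, 5}
Tree: B1–B2, B2–B3, B3–B4, B4–B5, B5–B6

Each bag holds 2 vertices, so the decomposition has width 1, which upper-bounds the treewidth. Any graph with an edge has treewidth ≥ 1, and G has the edge 7–1. Hence tw(G) = 1 exactly.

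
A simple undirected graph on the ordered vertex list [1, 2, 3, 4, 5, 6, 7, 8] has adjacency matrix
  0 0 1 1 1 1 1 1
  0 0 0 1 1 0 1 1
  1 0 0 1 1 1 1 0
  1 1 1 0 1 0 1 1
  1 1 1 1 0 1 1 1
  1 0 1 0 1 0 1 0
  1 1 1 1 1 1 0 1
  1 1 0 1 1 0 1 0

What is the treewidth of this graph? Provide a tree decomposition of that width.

Treewidth 4.
One optimal decomposition is:
Bags: B1 = {1, 4, 5, 7, 8}  B2 = {1, 3, 4, 5, 7}  B3 = {1, 3, 5, 6, 7}  B4 = {2, 4, 5, 7, 8}
Tree: B1–B2, B2–B3, B1–B4

The largest bag has 5 vertices, giving width 4; this decomposition certifies tw(G) ≤ 4. For the lower bound, the 5 vertices {1, 4, 5, 7, 8} are pairwise adjacent, and any tree decomposition puts a clique entirely inside one bag — forcing width ≥ 4. Therefore the treewidth is 4.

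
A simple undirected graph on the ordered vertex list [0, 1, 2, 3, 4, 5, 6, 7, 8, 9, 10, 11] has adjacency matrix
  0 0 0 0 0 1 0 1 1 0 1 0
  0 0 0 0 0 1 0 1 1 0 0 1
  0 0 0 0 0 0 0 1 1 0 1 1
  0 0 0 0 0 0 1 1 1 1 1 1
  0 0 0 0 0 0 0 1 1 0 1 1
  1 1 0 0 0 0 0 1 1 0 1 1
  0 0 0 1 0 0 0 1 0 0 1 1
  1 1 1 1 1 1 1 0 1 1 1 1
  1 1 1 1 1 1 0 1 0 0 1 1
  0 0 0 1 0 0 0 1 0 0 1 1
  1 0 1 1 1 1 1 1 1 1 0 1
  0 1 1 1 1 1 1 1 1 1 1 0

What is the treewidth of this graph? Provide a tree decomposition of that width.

Treewidth 4.
One such decomposition:
Bags: B1 = {3, 6, 7, 10, 11}  B2 = {3, 7, 8, 10, 11}  B3 = {3, 7, 9, 10, 11}  B4 = {2, 7, 8, 10, 11}  B5 = {5, 7, 8, 10, 11}  B6 = {1, 5, 7, 8, 11}  B7 = {0, 5, 7, 8, 10}  B8 = {4, 7, 8, 10, 11}
Tree: B1–B2, B2–B3, B2–B4, B2–B5, B5–B6, B5–B7, B4–B8

Every bag has size at most 5, so the width is 5 − 1 = 4 and tw(G) ≤ 4. For the lower bound, the 5 vertices {1, 5, 7, 8, 11} are pairwise adjacent, and any tree decomposition puts a clique entirely inside one bag — forcing width ≥ 4. Combining the bounds, tw(G) = 4.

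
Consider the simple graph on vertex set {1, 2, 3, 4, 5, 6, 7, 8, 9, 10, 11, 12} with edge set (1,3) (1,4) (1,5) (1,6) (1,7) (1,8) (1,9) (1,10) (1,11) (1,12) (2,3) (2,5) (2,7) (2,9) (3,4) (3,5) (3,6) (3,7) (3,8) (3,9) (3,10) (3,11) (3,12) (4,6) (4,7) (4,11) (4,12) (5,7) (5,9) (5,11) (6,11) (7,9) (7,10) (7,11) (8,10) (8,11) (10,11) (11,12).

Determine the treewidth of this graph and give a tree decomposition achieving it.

Treewidth 4.
Bags: B1 = {1, 3, 4, 7, 11}  B2 = {1, 3, 5, 7, 11}  B3 = {1, 3, 4, 11, 12}  B4 = {1, 3, 5, 7, 9}  B5 = {1, 3, 7, 10, 11}  B6 = {2, 3, 5, 7, 9}  B7 = {1, 3, 4, 6, 11}  B8 = {1, 3, 8, 10, 11}
Tree: B1–B2, B1–B3, B2–B4, B1–B5, B4–B6, B3–B7, B5–B8

Each bag holds 5 vertices, so the decomposition has width 4, which upper-bounds the treewidth. On the other hand G contains the 5-clique {1, 3, 5, 7, 9}. A clique must lie in a single bag of any decomposition, so no decomposition can have width below 4. The upper and lower bounds meet at 4, so that is the treewidth.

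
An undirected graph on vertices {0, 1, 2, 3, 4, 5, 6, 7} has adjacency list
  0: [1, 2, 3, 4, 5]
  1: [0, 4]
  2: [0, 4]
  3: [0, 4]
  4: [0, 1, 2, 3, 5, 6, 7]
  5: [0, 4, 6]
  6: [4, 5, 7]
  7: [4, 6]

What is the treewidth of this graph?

2

A width-2 tree decomposition is:
Bags: B1 = {0, 4, 5}  B2 = {4, 5, 6}  B3 = {0, 1, 4}  B4 = {0, 3, 4}  B5 = {4, 6, 7}  B6 = {0, 2, 4}
Tree: B1–B2, B1–B3, B3–B4, B2–B5, B3–B6
The largest bag has 3 vertices, giving width 2; this decomposition certifies tw(G) ≤ 2. For the lower bound, the 3 vertices {0, 1, 4} are pairwise adjacent, and any tree decomposition puts a clique entirely inside one bag — forcing width ≥ 2. Therefore the treewidth is 2.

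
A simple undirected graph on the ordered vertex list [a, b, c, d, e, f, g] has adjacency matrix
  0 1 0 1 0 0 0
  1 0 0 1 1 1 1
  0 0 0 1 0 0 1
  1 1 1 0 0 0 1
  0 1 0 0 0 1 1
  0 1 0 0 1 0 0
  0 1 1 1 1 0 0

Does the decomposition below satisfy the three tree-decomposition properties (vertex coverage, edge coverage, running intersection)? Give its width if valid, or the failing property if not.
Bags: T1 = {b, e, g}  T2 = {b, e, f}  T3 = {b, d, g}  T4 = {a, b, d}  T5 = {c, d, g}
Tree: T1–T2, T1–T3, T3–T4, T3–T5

Yes; width 2.

Checking the three conditions: (i) the bags cover all of {a, b, c, d, e, f, g}; (ii) for each edge, some bag contains both endpoints; (iii) the bags containing any fixed vertex form a subtree. All hold, so the decomposition is valid with width 3 − 1 = 2.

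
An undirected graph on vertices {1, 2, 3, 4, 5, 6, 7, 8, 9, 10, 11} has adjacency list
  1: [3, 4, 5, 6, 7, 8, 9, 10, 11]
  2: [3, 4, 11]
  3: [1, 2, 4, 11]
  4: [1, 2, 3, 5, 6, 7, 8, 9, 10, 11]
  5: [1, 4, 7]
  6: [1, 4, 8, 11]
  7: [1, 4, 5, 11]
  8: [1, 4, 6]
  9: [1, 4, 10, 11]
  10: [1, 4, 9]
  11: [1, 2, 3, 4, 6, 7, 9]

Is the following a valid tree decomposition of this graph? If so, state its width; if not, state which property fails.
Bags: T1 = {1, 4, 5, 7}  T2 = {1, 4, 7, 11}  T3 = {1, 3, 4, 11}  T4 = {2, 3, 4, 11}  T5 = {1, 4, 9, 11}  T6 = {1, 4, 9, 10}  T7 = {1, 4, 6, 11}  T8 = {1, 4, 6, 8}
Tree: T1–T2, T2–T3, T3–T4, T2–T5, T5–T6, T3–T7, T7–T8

Yes; width 3.

Checking the three conditions: (i) the bags cover all of {1, 2, 3, 4, 5, 6, 7, 8, 9, 10, 11}; (ii) for each edge, some bag contains both endpoints; (iii) the bags containing any fixed vertex form a subtree. All hold, so the decomposition is valid with width 4 − 1 = 3.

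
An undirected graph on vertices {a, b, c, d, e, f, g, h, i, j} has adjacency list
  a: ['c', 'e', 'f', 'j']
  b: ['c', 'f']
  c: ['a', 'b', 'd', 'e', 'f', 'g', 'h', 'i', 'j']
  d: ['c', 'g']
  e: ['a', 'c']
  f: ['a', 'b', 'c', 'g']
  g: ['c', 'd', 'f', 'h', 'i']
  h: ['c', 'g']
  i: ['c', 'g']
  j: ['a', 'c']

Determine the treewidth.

2

A width-2 tree decomposition is:
Bags: B1 = {c, d, g}  B2 = {c, g, i}  B3 = {c, f, g}  B4 = {c, g, h}  B5 = {b, c, f}  B6 = {a, c, f}  B7 = {a, c, e}  B8 = {a, c, j}
Tree: B1–B2, B1–B3, B1–B4, B3–B5, B5–B6, B6–B7, B6–B8
Every bag has size at most 3, so the width is 3 − 1 = 2 and tw(G) ≤ 2. For the lower bound, the 3 vertices {c, d, g} are pairwise adjacent, and any tree decomposition puts a clique entirely inside one bag — forcing width ≥ 2. The upper and lower bounds meet at 2, so that is the treewidth.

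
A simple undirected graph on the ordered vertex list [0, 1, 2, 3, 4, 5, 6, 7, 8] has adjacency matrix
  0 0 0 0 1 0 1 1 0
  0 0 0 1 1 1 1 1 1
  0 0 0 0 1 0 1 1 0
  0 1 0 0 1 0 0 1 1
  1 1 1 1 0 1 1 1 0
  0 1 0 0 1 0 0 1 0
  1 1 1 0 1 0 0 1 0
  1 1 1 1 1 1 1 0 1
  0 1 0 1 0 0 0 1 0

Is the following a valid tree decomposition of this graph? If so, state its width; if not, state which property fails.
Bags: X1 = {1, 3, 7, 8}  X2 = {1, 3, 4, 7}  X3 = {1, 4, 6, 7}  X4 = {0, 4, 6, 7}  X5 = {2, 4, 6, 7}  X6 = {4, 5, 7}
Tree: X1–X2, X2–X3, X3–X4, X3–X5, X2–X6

No — edge (1,5) lies in no bag.

A tree decomposition must satisfy three properties: every vertex lies in some bag; for every edge, both endpoints lie together in some bag; and for every vertex, the bags containing it form a connected subtree. Here edge (1,5) lies in no bag, so the decomposition is invalid.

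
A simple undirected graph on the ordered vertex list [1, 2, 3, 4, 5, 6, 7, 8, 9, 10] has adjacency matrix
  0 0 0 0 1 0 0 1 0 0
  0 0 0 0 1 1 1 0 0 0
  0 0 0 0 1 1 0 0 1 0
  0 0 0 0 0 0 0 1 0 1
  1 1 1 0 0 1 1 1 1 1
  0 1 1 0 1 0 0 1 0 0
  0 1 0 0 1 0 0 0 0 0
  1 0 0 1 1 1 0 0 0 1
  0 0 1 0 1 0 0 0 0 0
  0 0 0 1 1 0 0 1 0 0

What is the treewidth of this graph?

2

A width-2 tree decomposition is:
Bags: B1 = {5, 6, 8}  B2 = {5, 8, 10}  B3 = {2, 5, 6}  B4 = {2, 5, 7}  B5 = {3, 5, 6}  B6 = {4, 8, 10}  B7 = {3, 5, 9}  B8 = {1, 5, 8}
Tree: B1–B2, B1–B3, B3–B4, B1–B5, B2–B6, B5–B7, B2–B8
The largest bag has 3 vertices, giving width 2; this decomposition certifies tw(G) ≤ 2. For the lower bound, the 3 vertices {4, 8, 10} are pairwise adjacent, and any tree decomposition puts a clique entirely inside one bag — forcing width ≥ 2. Therefore the treewidth is 2.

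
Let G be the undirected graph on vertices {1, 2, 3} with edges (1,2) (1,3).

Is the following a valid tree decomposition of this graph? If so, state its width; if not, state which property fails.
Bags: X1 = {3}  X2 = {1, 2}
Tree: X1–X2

A tree decomposition must satisfy three properties: every vertex lies in some bag; for every edge, both endpoints lie together in some bag; and for every vertex, the bags containing it form a connected subtree. Here edge (1,3) lies in no bag, so the decomposition is invalid.

No — edge (1,3) lies in no bag.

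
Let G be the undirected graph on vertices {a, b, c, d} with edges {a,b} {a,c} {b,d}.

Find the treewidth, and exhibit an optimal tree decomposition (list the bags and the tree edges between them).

Each bag holds 2 vertices, so the decomposition has width 1, which upper-bounds the treewidth. Any graph with an edge has treewidth ≥ 1, and G has the edge c–a. Combining the bounds, tw(G) = 1.

Treewidth 1.
Bags: B1 = {a, c}  B2 = {a, b}  B3 = {b, d}
Tree: B1–B2, B2–B3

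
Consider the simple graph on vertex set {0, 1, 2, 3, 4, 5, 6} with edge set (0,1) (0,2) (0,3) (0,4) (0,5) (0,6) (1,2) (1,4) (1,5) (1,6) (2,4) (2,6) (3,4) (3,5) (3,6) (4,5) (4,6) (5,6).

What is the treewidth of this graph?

4

A width-4 tree decomposition is:
Bags: B1 = {0, 1, 4, 5, 6}  B2 = {0, 3, 4, 5, 6}  B3 = {0, 1, 2, 4, 6}
Tree: B1–B2, B1–B3
Each bag holds 5 vertices, so the decomposition has width 4, which upper-bounds the treewidth. On the other hand G contains the 5-clique {0, 1, 2, 4, 6}. A clique must lie in a single bag of any decomposition, so no decomposition can have width below 4. Hence tw(G) = 4 exactly.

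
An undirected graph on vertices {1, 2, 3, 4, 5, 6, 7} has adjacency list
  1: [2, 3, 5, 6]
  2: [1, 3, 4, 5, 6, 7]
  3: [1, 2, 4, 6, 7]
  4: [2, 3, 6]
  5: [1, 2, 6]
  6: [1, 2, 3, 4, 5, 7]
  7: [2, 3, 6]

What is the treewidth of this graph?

3

A width-3 tree decomposition is:
Bags: B1 = {1, 2, 3, 6}  B2 = {2, 3, 6, 7}  B3 = {1, 2, 5, 6}  B4 = {2, 3, 4, 6}
Tree: B1–B2, B1–B3, B1–B4
Every bag has size at most 4, so the width is 4 − 1 = 3 and tw(G) ≤ 3. On the other hand G contains the 4-clique {1, 2, 3, 6}. A clique must lie in a single bag of any decomposition, so no decomposition can have width below 3. Hence tw(G) = 3 exactly.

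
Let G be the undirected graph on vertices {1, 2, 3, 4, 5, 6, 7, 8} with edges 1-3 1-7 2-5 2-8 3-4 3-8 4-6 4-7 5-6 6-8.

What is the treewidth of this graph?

A width-2 tree decomposition is:
Bags: B1 = {1, 3, 7}  B2 = {3, 4, 7}  B3 = {3, 4, 8}  B4 = {4, 6, 8}  B5 = {2, 6, 8}  B6 = {2, 5, 6}
Tree: B1–B2, B2–B3, B3–B4, B4–B5, B5–B6
The largest bag has 3 vertices, giving width 2; this decomposition certifies tw(G) ≤ 2. The edges 1–7–4–3–1 form a cycle, so G is not a tree and its treewidth is at least 2. Therefore the treewidth is 2.

2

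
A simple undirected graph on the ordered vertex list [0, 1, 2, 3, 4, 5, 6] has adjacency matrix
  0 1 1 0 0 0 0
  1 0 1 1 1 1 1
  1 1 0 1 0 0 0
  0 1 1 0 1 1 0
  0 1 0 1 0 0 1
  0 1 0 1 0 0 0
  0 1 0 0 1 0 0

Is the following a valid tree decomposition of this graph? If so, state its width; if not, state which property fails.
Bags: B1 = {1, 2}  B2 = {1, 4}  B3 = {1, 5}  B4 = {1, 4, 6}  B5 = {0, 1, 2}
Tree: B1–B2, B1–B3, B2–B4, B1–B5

No — vertex 3 appears in no bag.

A tree decomposition must satisfy three properties: every vertex lies in some bag; for every edge, both endpoints lie together in some bag; and for every vertex, the bags containing it form a connected subtree. Here vertex 3 appears in no bag, so the decomposition is invalid.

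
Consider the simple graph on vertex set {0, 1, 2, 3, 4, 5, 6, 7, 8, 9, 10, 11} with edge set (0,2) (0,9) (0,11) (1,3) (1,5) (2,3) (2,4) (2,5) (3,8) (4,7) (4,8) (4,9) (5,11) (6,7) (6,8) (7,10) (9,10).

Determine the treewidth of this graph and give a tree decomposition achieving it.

Every bag has size at most 4, so the width is 4 − 1 = 3 and tw(G) ≤ 3. For the lower bound: the 4 vertex sets {1,5,11}, {0}, {2}, {3,4,8,9} are disjoint, each induces a connected subgraph, and every pair is joined by at least one edge of G. Contracting each set to a single vertex therefore yields K_{4} as a minor, and since treewidth is minor-monotone, tw(G) ≥ tw(K_{4}) = 3. Hence tw(G) = 3 exactly.

Treewidth 3.
Bags: B1 = {0, 1, 5, 11}  B2 = {0, 1, 2, 5}  B3 = {0, 1, 2, 3}  B4 = {0, 2, 3, 9}  B5 = {2, 3, 4, 9}  B6 = {3, 4, 8, 9}  B7 = {4, 8, 9, 10}  B8 = {4, 7, 8, 10}  B9 = {6, 7, 8, 10}
Tree: B1–B2, B2–B3, B3–B4, B4–B5, B5–B6, B6–B7, B7–B8, B8–B9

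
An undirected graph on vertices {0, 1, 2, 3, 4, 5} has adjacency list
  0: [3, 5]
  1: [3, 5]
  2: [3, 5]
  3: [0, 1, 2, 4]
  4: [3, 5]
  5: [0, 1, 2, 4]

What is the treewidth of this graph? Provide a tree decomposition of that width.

Treewidth 2.
Bags: B1 = {3, 4, 5}  B2 = {0, 3, 5}  B3 = {1, 3, 5}  B4 = {2, 3, 5}
Tree: B1–B2, B2–B3, B3–B4

Every bag has size at most 3, so the width is 3 − 1 = 2 and tw(G) ≤ 2. Since 4–3–0–5–4 is a cycle in G, G is not acyclic. Forests are exactly the graphs of treewidth ≤ 1, so tw(G) ≥ 2. Therefore the treewidth is 2.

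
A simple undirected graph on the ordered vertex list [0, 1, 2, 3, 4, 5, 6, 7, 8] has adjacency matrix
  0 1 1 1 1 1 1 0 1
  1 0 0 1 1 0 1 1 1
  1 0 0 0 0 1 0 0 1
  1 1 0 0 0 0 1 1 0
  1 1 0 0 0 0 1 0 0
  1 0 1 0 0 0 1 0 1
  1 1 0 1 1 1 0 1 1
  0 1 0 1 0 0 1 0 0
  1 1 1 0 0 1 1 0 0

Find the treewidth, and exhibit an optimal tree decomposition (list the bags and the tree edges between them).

Treewidth 3.
Bags: B1 = {0, 1, 6, 8}  B2 = {0, 1, 4, 6}  B3 = {0, 5, 6, 8}  B4 = {0, 2, 5, 8}  B5 = {0, 1, 3, 6}  B6 = {1, 3, 6, 7}
Tree: B1–B2, B1–B3, B3–B4, B1–B5, B5–B6

Every bag has size at most 4, so the width is 4 − 1 = 3 and tw(G) ≤ 3. Conversely, {0, 2, 5, 8} is a clique of size 4, and the vertices of any clique must share a bag in every tree decomposition; so some bag has ≥ 4 vertices and tw(G) ≥ 3. Hence tw(G) = 3 exactly.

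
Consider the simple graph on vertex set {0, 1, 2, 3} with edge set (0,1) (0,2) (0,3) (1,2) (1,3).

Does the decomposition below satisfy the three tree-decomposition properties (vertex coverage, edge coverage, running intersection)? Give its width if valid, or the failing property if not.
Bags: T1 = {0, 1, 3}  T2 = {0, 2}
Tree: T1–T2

A tree decomposition must satisfy three properties: every vertex lies in some bag; for every edge, both endpoints lie together in some bag; and for every vertex, the bags containing it form a connected subtree. Here edge (1,2) lies in no bag, so the decomposition is invalid.

No — edge (1,2) lies in no bag.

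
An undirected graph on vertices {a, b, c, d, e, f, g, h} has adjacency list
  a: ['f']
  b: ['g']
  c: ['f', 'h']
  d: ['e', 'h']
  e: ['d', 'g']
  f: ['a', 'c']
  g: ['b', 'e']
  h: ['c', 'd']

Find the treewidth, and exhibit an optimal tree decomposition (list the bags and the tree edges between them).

Treewidth 1.
One such decomposition:
Bags: B1 = {a, f}  B2 = {c, f}  B3 = {c, h}  B4 = {d, h}  B5 = {d, e}  B6 = {e, g}  B7 = {b, g}
Tree: B1–B2, B2–B3, B3–B4, B4–B5, B5–B6, B6–B7

The largest bag has 2 vertices, giving width 1; this decomposition certifies tw(G) ≤ 1. G has an edge, so its treewidth is at least 1. Hence tw(G) = 1 exactly.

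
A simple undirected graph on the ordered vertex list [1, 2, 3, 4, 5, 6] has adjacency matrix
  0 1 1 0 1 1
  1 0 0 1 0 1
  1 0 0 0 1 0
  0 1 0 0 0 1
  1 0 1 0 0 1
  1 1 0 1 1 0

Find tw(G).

2

A width-2 tree decomposition is:
Bags: B1 = {1, 2, 6}  B2 = {2, 4, 6}  B3 = {1, 5, 6}  B4 = {1, 3, 5}
Tree: B1–B2, B1–B3, B3–B4
Every bag has size at most 3, so the width is 3 − 1 = 2 and tw(G) ≤ 2. On the other hand G contains the 3-clique {1, 2, 6}. A clique must lie in a single bag of any decomposition, so no decomposition can have width below 2. Therefore the treewidth is 2.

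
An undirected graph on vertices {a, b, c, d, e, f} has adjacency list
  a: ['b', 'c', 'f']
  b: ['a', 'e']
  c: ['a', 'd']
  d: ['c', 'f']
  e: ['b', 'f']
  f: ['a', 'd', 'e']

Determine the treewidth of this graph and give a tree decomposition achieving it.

Treewidth 2.
One optimal decomposition is:
Bags: B1 = {b, e, f}  B2 = {a, b, f}  B3 = {a, d, f}  B4 = {a, c, d}
Tree: B1–B2, B2–B3, B3–B4

Every bag has size at most 3, so the width is 3 − 1 = 2 and tw(G) ≤ 2. For the lower bound, G contains the cycle e–b–a–f–e, so G is not a forest; only forests have treewidth ≤ 1, hence tw(G) ≥ 2. Therefore the treewidth is 2.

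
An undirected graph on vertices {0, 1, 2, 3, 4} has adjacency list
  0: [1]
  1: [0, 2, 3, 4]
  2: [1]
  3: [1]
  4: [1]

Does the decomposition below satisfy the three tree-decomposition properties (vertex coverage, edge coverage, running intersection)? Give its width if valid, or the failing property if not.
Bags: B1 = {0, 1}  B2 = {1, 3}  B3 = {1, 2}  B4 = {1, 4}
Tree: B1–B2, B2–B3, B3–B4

Yes; width 1.

Vertex coverage: the bags together contain {0, 1, 2, 3, 4}, the full vertex set. Edge coverage: each edge of G has both endpoints in at least one bag. Running intersection: for every vertex, the bags containing it form a connected subtree. All three properties hold, so this is a valid tree decomposition of width max|bag| − 1 = 1, and hence tw(G) ≤ 1.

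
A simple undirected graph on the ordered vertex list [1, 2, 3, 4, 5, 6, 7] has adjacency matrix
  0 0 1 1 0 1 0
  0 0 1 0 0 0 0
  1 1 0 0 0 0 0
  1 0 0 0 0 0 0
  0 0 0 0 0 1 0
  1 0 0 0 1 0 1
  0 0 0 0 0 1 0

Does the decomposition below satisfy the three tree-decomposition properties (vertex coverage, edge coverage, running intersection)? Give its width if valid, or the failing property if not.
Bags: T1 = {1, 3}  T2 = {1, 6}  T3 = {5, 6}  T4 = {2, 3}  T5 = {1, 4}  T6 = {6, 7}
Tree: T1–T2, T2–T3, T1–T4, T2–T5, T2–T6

Yes; width 1.

Vertex coverage: the bags together contain {1, 2, 3, 4, 5, 6, 7}, the full vertex set. Edge coverage: each edge of G has both endpoints in at least one bag. Running intersection: for every vertex, the bags containing it form a connected subtree. All three properties hold, so this is a valid tree decomposition of width max|bag| − 1 = 1, and hence tw(G) ≤ 1.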